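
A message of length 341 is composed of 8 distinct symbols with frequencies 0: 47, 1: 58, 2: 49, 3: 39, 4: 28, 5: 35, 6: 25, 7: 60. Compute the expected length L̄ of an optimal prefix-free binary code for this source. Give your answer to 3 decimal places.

2.979 bits/symbol

Probabilities are the counts divided by 341.
Repeatedly combine the two least-probable nodes; the expected code length is the sum of the merged weights.
merge 25/341 + 28/341 → 53/341
merge 35/341 + 39/341 → 74/341
merge 47/341 + 49/341 → 96/341
merge 53/341 + 58/341 → 111/341
merge 60/341 + 74/341 → 134/341
merge 96/341 + 111/341 → 207/341
merge 134/341 + 207/341 → 1
L = 53/341 + 74/341 + 96/341 + 111/341 + 134/341 + 207/341 + 1 = 1016/341 ≈ 2.979 bits/symbol.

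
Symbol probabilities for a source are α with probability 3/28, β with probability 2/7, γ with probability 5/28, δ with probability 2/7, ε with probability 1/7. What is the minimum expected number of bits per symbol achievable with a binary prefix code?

2.25 bits/symbol

Repeatedly combine the two least-probable nodes; the expected code length is the sum of the merged weights.
merge 3/28 + 1/7 → 1/4
merge 5/28 + 1/4 → 3/7
merge 2/7 + 2/7 → 4/7
merge 3/7 + 4/7 → 1
L = 1/4 + 3/7 + 4/7 + 1 = 9/4 = 2.25 bits/symbol.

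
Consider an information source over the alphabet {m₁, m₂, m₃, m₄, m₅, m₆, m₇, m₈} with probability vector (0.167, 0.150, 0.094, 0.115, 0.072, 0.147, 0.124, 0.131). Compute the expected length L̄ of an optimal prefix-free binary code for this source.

2.999 bits/symbol

Repeatedly combine the two least-probable nodes; the expected code length is the sum of the merged weights.
merge 9/125 + 47/500 → 83/500
merge 23/200 + 31/250 → 239/1000
merge 131/1000 + 147/1000 → 139/500
merge 3/20 + 83/500 → 79/250
merge 167/1000 + 239/1000 → 203/500
merge 139/500 + 79/250 → 297/500
merge 203/500 + 297/500 → 1
L = 83/500 + 239/1000 + 139/500 + 79/250 + 203/500 + 297/500 + 1 = 2999/1000 = 2.999 bits/symbol.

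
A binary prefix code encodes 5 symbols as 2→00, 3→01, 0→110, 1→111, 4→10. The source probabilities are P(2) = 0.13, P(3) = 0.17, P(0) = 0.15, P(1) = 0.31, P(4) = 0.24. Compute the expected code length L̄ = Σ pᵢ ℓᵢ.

2.46 bits/symbol

L̄ = Σ pᵢ·ℓᵢ = 0.13·2 + 0.17·2 + 0.15·3 + 0.31·3 + 0.24·2 = 2.46 bits/symbol.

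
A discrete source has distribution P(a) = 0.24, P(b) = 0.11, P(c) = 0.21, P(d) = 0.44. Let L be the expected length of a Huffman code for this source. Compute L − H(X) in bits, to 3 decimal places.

Entropy H = −Σ p log₂ p ≈ 1.8384 bits.
Huffman merges: 11/100+21/100→8/25; 6/25+8/25→14/25; 11/25+14/25→1. L = 47/25 ≈ 1.8800.
L − H = 1.8800 − 1.8384 = 0.042 bits.

0.042 bits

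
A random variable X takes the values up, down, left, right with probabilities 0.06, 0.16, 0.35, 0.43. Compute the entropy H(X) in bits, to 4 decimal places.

H = −Σ pᵢ log₂ pᵢ.
−0.06·log₂(0.06) = 0.2435
−0.16·log₂(0.16) = 0.4230
−0.35·log₂(0.35) = 0.5301
−0.43·log₂(0.43) = 0.5236
Sum ≈ 1.7202 → 1.7202 bits.

1.7202 bits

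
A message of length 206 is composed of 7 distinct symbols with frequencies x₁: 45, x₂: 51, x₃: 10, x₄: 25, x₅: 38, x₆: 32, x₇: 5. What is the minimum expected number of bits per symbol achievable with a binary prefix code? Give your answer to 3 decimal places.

Probabilities are the counts divided by 206.
Repeatedly combine the two least-probable nodes; the expected code length is the sum of the merged weights.
merge 5/206 + 5/103 → 15/206
merge 15/206 + 25/206 → 20/103
merge 16/103 + 19/103 → 35/103
merge 20/103 + 45/206 → 85/206
merge 51/206 + 35/103 → 121/206
merge 85/206 + 121/206 → 1
L = 15/206 + 20/103 + 35/103 + 85/206 + 121/206 + 1 = 537/206 ≈ 2.607 bits/symbol.

2.607 bits/symbol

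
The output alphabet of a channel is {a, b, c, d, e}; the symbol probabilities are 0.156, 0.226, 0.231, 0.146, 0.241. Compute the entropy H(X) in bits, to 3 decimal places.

H = −Σ pᵢ log₂ pᵢ.
−0.156·log₂(0.156) = 0.4181
−0.226·log₂(0.226) = 0.4849
−0.231·log₂(0.231) = 0.4883
−0.146·log₂(0.146) = 0.4053
−0.241·log₂(0.241) = 0.4947
Sum ≈ 2.2914 → 2.291 bits.

2.291 bits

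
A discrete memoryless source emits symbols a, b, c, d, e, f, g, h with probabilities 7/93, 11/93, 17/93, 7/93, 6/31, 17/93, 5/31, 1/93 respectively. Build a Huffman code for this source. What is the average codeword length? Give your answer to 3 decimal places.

2.871 bits/symbol

Repeatedly combine the two least-probable nodes; the expected code length is the sum of the merged weights.
merge 1/93 + 7/93 → 8/93
merge 7/93 + 8/93 → 5/31
merge 11/93 + 5/31 → 26/93
merge 5/31 + 17/93 → 32/93
merge 17/93 + 6/31 → 35/93
merge 26/93 + 32/93 → 58/93
merge 35/93 + 58/93 → 1
L = 8/93 + 5/31 + 26/93 + 32/93 + 35/93 + 58/93 + 1 = 89/31 ≈ 2.871 bits/symbol.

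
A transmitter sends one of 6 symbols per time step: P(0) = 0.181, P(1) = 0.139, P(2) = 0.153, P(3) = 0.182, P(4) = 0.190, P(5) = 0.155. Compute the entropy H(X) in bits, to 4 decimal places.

H = −Σ pᵢ log₂ pᵢ.
−0.181·log₂(0.181) = 0.4463
−0.139·log₂(0.139) = 0.3957
−0.153·log₂(0.153) = 0.4144
−0.182·log₂(0.182) = 0.4474
−0.190·log₂(0.190) = 0.4552
−0.155·log₂(0.155) = 0.4169
Sum ≈ 2.5759 → 2.5759 bits.

2.5759 bits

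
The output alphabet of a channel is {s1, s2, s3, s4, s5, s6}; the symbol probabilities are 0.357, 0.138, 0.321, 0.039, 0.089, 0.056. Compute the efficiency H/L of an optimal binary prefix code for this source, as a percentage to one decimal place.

Entropy H = −Σ p log₂ p ≈ 2.1771 bits.
Huffman merges: 39/1000+7/125→19/200; 89/1000+19/200→23/125; 69/500+23/125→161/500; 321/1000+161/500→643/1000; 357/1000+643/1000→1. L = 561/250 ≈ 2.2440.
Efficiency = H/L = 2.1771/2.2440 = 97.0%.

97.0%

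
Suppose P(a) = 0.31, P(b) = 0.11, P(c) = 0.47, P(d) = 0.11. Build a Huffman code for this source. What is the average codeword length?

Repeatedly combine the two least-probable nodes; the expected code length is the sum of the merged weights.
merge 11/100 + 11/100 → 11/50
merge 11/50 + 31/100 → 53/100
merge 47/100 + 53/100 → 1
L = 11/50 + 53/100 + 1 = 7/4 = 1.75 bits/symbol.

1.75 bits/symbol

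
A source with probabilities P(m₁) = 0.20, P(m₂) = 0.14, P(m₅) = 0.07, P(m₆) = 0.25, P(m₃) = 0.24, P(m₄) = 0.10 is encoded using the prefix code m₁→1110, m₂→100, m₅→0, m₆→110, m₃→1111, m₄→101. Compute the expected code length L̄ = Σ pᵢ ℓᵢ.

L̄ = Σ pᵢ·ℓᵢ = 0.20·4 + 0.14·3 + 0.07·1 + 0.25·3 + 0.24·4 + 0.10·3 = 3.3 bits/symbol.

3.3 bits/symbol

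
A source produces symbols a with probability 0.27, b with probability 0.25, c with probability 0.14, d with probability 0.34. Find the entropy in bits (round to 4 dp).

1.9363 bits

H = −Σ pᵢ log₂ pᵢ.
−0.27·log₂(0.27) = 0.5100
−0.25·log₂(0.25) = 0.5000
−0.14·log₂(0.14) = 0.3971
−0.34·log₂(0.34) = 0.5292
Sum ≈ 1.9363 → 1.9363 bits.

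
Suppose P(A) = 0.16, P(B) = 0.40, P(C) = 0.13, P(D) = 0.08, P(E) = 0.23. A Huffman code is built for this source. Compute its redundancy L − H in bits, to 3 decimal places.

0.066 bits

Entropy H = −Σ p log₂ p ≈ 2.1136 bits.
Huffman merges: 2/25+13/100→21/100; 4/25+21/100→37/100; 23/100+37/100→3/5; 2/5+3/5→1. L = 109/50 ≈ 2.1800.
L − H = 2.1800 − 2.1136 = 0.066 bits.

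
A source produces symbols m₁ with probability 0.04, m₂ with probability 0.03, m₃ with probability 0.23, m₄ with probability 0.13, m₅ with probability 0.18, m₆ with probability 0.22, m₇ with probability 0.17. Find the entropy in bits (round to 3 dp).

H = −Σ pᵢ log₂ pᵢ.
−0.04·log₂(0.04) = 0.1858
−0.03·log₂(0.03) = 0.1518
−0.23·log₂(0.23) = 0.4877
−0.13·log₂(0.13) = 0.3826
−0.18·log₂(0.18) = 0.4453
−0.22·log₂(0.22) = 0.4806
−0.17·log₂(0.17) = 0.4346
Sum ≈ 2.5683 → 2.568 bits.

2.568 bits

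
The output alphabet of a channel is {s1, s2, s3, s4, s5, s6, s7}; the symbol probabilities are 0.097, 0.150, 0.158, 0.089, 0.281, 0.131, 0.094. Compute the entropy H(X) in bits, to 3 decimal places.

2.688 bits

H = −Σ pᵢ log₂ pᵢ.
−0.097·log₂(0.097) = 0.3265
−0.150·log₂(0.150) = 0.4105
−0.158·log₂(0.158) = 0.4206
−0.089·log₂(0.089) = 0.3106
−0.281·log₂(0.281) = 0.5146
−0.131·log₂(0.131) = 0.3841
−0.094·log₂(0.094) = 0.3207
Sum ≈ 2.6876 → 2.688 bits.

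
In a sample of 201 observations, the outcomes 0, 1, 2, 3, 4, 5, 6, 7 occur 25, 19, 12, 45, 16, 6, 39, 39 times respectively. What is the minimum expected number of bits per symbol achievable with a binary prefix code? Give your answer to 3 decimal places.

2.841 bits/symbol

Probabilities are the counts divided by 201.
Repeatedly combine the two least-probable nodes; the expected code length is the sum of the merged weights.
merge 2/67 + 4/67 → 6/67
merge 16/201 + 6/67 → 34/201
merge 19/201 + 25/201 → 44/201
merge 34/201 + 13/67 → 73/201
merge 13/67 + 44/201 → 83/201
merge 15/67 + 73/201 → 118/201
merge 83/201 + 118/201 → 1
L = 6/67 + 34/201 + 44/201 + 73/201 + 83/201 + 118/201 + 1 = 571/201 ≈ 2.841 bits/symbol.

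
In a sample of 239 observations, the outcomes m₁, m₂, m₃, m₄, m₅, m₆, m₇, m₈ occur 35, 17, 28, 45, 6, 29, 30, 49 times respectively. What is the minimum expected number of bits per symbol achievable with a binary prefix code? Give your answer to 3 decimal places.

2.891 bits/symbol

Probabilities are the counts divided by 239.
Repeatedly combine the two least-probable nodes; the expected code length is the sum of the merged weights.
merge 6/239 + 17/239 → 23/239
merge 23/239 + 28/239 → 51/239
merge 29/239 + 30/239 → 59/239
merge 35/239 + 45/239 → 80/239
merge 49/239 + 51/239 → 100/239
merge 59/239 + 80/239 → 139/239
merge 100/239 + 139/239 → 1
L = 23/239 + 51/239 + 59/239 + 80/239 + 100/239 + 139/239 + 1 = 691/239 ≈ 2.891 bits/symbol.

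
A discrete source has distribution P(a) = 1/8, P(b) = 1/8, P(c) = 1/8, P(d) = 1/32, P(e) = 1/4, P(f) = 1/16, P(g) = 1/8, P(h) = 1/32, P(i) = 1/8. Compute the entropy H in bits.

2.9375 bits

Each probability is a power of 1/2, so log₂(1/p) is an integer.
H = Σ p·log₂(1/p) = 1/8·3 + 1/8·3 + 1/8·3 + 1/32·5 + 1/4·2 + 1/16·4 + 1/8·3 + 1/32·5 + 1/8·3 = 2.9375 bits.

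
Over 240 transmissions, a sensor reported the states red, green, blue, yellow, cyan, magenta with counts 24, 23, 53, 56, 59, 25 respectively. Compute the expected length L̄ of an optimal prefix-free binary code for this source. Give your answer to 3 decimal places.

Probabilities are the counts divided by 240.
Repeatedly combine the two least-probable nodes; the expected code length is the sum of the merged weights.
merge 23/240 + 1/10 → 47/240
merge 5/48 + 47/240 → 3/10
merge 53/240 + 7/30 → 109/240
merge 59/240 + 3/10 → 131/240
merge 109/240 + 131/240 → 1
L = 47/240 + 3/10 + 109/240 + 131/240 + 1 = 599/240 ≈ 2.496 bits/symbol.

2.496 bits/symbol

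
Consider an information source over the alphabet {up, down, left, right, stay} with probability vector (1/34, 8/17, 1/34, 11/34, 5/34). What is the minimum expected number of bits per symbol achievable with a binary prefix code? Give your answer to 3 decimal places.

Repeatedly combine the two least-probable nodes; the expected code length is the sum of the merged weights.
merge 1/34 + 1/34 → 1/17
merge 1/17 + 5/34 → 7/34
merge 7/34 + 11/34 → 9/17
merge 8/17 + 9/17 → 1
L = 1/17 + 7/34 + 9/17 + 1 = 61/34 ≈ 1.794 bits/symbol.

1.794 bits/symbol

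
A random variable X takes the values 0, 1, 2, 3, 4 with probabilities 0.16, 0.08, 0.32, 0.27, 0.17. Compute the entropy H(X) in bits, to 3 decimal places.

H = −Σ pᵢ log₂ pᵢ.
−0.16·log₂(0.16) = 0.4230
−0.08·log₂(0.08) = 0.2915
−0.32·log₂(0.32) = 0.5260
−0.27·log₂(0.27) = 0.5100
−0.17·log₂(0.17) = 0.4346
Sum ≈ 2.1852 → 2.185 bits.

2.185 bits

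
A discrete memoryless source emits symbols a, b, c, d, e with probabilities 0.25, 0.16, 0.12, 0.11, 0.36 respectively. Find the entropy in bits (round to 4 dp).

H = −Σ pᵢ log₂ pᵢ.
−0.25·log₂(0.25) = 0.5000
−0.16·log₂(0.16) = 0.4230
−0.12·log₂(0.12) = 0.3671
−0.11·log₂(0.11) = 0.3503
−0.36·log₂(0.36) = 0.5306
Sum ≈ 2.1710 → 2.1710 bits.

2.1710 bits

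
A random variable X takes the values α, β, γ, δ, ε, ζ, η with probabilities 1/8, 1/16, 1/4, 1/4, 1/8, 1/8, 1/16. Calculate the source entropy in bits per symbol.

Each probability is a power of 1/2, so log₂(1/p) is an integer.
H = Σ p·log₂(1/p) = 1/8·3 + 1/16·4 + 1/4·2 + 1/4·2 + 1/8·3 + 1/8·3 + 1/16·4 = 2.625 bits.

2.625 bits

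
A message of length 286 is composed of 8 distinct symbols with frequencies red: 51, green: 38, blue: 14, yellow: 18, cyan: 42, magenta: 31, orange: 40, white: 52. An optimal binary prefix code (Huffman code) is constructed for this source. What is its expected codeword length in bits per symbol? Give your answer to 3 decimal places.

2.930 bits/symbol

Probabilities are the counts divided by 286.
Repeatedly combine the two least-probable nodes; the expected code length is the sum of the merged weights.
merge 7/143 + 9/143 → 16/143
merge 31/286 + 16/143 → 63/286
merge 19/143 + 20/143 → 3/11
merge 21/143 + 51/286 → 93/286
merge 2/11 + 63/286 → 115/286
merge 3/11 + 93/286 → 171/286
merge 115/286 + 171/286 → 1
L = 16/143 + 63/286 + 3/11 + 93/286 + 115/286 + 171/286 + 1 = 419/143 ≈ 2.930 bits/symbol.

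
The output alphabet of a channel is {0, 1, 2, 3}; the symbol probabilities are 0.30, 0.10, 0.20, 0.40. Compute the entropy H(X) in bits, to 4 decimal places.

1.8464 bits

H = −Σ pᵢ log₂ pᵢ.
−0.30·log₂(0.30) = 0.5211
−0.10·log₂(0.10) = 0.3322
−0.20·log₂(0.20) = 0.4644
−0.40·log₂(0.40) = 0.5288
Sum ≈ 1.8464 → 1.8464 bits.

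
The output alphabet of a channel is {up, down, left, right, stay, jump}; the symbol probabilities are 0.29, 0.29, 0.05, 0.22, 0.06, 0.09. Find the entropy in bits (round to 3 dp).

2.289 bits

H = −Σ pᵢ log₂ pᵢ.
−0.29·log₂(0.29) = 0.5179
−0.29·log₂(0.29) = 0.5179
−0.05·log₂(0.05) = 0.2161
−0.22·log₂(0.22) = 0.4806
−0.06·log₂(0.06) = 0.2435
−0.09·log₂(0.09) = 0.3127
Sum ≈ 2.2887 → 2.289 bits.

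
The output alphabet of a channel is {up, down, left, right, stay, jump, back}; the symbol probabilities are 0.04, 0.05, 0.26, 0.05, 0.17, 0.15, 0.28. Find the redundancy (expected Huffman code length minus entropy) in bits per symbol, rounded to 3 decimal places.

0.037 bits

Entropy H = −Σ p log₂ p ≈ 2.4826 bits.
Huffman merges: 1/25+1/20→9/100; 1/20+9/100→7/50; 7/50+3/20→29/100; 17/100+13/50→43/100; 7/25+29/100→57/100; 43/100+57/100→1. L = 63/25 ≈ 2.5200.
L − H = 2.5200 − 2.4826 = 0.037 bits.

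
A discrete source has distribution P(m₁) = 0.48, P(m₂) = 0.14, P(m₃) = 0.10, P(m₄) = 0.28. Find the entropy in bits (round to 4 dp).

1.7518 bits

H = −Σ pᵢ log₂ pᵢ.
−0.48·log₂(0.48) = 0.5083
−0.14·log₂(0.14) = 0.3971
−0.10·log₂(0.10) = 0.3322
−0.28·log₂(0.28) = 0.5142
Sum ≈ 1.7518 → 1.7518 bits.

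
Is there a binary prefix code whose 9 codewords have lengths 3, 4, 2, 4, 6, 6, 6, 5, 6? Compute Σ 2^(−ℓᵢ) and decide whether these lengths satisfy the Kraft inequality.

With common denominator 2^6 = 64: Σ 2^(−ℓᵢ) = 8/64 + 4/64 + 16/64 + 4/64 + 1/64 + 1/64 + 1/64 + 2/64 + 1/64 = 38/64 = 0.59375.
Kraft's inequality requires Σ ≤ 1; here Σ = 0.59375 ≤ 1, so such a prefix code exists.

0.59375; yes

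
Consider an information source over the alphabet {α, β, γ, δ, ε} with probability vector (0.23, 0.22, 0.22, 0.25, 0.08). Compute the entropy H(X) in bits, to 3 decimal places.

H = −Σ pᵢ log₂ pᵢ.
−0.23·log₂(0.23) = 0.4877
−0.22·log₂(0.22) = 0.4806
−0.22·log₂(0.22) = 0.4806
−0.25·log₂(0.25) = 0.5000
−0.08·log₂(0.08) = 0.2915
Sum ≈ 2.2403 → 2.240 bits.

2.240 bits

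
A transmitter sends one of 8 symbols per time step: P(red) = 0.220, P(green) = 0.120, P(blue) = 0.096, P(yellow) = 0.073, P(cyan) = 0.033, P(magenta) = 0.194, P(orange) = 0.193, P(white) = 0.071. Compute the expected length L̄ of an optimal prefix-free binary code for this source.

Repeatedly combine the two least-probable nodes; the expected code length is the sum of the merged weights.
merge 33/1000 + 71/1000 → 13/125
merge 73/1000 + 12/125 → 169/1000
merge 13/125 + 3/25 → 28/125
merge 169/1000 + 193/1000 → 181/500
merge 97/500 + 11/50 → 207/500
merge 28/125 + 181/500 → 293/500
merge 207/500 + 293/500 → 1
L = 13/125 + 169/1000 + 28/125 + 181/500 + 207/500 + 293/500 + 1 = 2859/1000 = 2.859 bits/symbol.

2.859 bits/symbol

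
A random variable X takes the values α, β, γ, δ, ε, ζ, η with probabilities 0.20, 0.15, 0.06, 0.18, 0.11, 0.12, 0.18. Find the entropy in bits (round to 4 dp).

2.7264 bits

H = −Σ pᵢ log₂ pᵢ.
−0.20·log₂(0.20) = 0.4644
−0.15·log₂(0.15) = 0.4105
−0.06·log₂(0.06) = 0.2435
−0.18·log₂(0.18) = 0.4453
−0.11·log₂(0.11) = 0.3503
−0.12·log₂(0.12) = 0.3671
−0.18·log₂(0.18) = 0.4453
Sum ≈ 2.7264 → 2.7264 bits.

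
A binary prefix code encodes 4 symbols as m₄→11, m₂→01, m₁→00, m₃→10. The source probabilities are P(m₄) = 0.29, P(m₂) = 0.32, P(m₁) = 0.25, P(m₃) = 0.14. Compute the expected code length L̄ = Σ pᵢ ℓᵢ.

2 bits/symbol

L̄ = Σ pᵢ·ℓᵢ = 0.29·2 + 0.32·2 + 0.25·2 + 0.14·2 = 2 bits/symbol.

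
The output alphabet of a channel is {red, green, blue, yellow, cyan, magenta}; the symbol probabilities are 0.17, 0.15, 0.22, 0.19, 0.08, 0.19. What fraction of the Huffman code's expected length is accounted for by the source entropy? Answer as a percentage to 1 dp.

Entropy H = −Σ p log₂ p ≈ 2.5277 bits.
Huffman merges: 2/25+3/20→23/100; 17/100+19/100→9/25; 19/100+11/50→41/100; 23/100+9/25→59/100; 41/100+59/100→1. L = 259/100 ≈ 2.5900.
Efficiency = H/L = 2.5277/2.5900 = 97.6%.

97.6%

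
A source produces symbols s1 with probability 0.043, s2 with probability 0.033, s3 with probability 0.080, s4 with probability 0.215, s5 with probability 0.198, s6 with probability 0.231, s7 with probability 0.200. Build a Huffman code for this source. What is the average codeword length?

2.586 bits/symbol

Repeatedly combine the two least-probable nodes; the expected code length is the sum of the merged weights.
merge 33/1000 + 43/1000 → 19/250
merge 19/250 + 2/25 → 39/250
merge 39/250 + 99/500 → 177/500
merge 1/5 + 43/200 → 83/200
merge 231/1000 + 177/500 → 117/200
merge 83/200 + 117/200 → 1
L = 19/250 + 39/250 + 177/500 + 83/200 + 117/200 + 1 = 1293/500 = 2.586 bits/symbol.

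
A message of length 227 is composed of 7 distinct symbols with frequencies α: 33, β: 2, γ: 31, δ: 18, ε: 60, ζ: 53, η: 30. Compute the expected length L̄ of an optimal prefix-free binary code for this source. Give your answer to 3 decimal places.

2.590 bits/symbol

Probabilities are the counts divided by 227.
Repeatedly combine the two least-probable nodes; the expected code length is the sum of the merged weights.
merge 2/227 + 18/227 → 20/227
merge 20/227 + 30/227 → 50/227
merge 31/227 + 33/227 → 64/227
merge 50/227 + 53/227 → 103/227
merge 60/227 + 64/227 → 124/227
merge 103/227 + 124/227 → 1
L = 20/227 + 50/227 + 64/227 + 103/227 + 124/227 + 1 = 588/227 ≈ 2.590 bits/symbol.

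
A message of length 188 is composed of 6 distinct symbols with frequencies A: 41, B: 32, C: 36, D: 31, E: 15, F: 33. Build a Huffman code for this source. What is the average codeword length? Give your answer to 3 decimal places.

Probabilities are the counts divided by 188.
Repeatedly combine the two least-probable nodes; the expected code length is the sum of the merged weights.
merge 15/188 + 31/188 → 23/94
merge 8/47 + 33/188 → 65/188
merge 9/47 + 41/188 → 77/188
merge 23/94 + 65/188 → 111/188
merge 77/188 + 111/188 → 1
L = 23/94 + 65/188 + 77/188 + 111/188 + 1 = 487/188 ≈ 2.590 bits/symbol.

2.590 bits/symbol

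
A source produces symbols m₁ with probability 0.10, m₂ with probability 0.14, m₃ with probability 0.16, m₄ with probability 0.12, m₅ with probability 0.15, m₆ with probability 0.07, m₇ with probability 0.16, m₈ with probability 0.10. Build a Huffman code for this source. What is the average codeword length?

3 bits/symbol

Repeatedly combine the two least-probable nodes; the expected code length is the sum of the merged weights.
merge 7/100 + 1/10 → 17/100
merge 1/10 + 3/25 → 11/50
merge 7/50 + 3/20 → 29/100
merge 4/25 + 4/25 → 8/25
merge 17/100 + 11/50 → 39/100
merge 29/100 + 8/25 → 61/100
merge 39/100 + 61/100 → 1
L = 17/100 + 11/50 + 29/100 + 8/25 + 39/100 + 61/100 + 1 = 3 bits/symbol.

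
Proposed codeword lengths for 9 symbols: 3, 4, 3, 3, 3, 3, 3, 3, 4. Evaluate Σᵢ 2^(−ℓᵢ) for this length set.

With common denominator 2^4 = 16: Σ 2^(−ℓᵢ) = 2/16 + 1/16 + 2/16 + 2/16 + 2/16 + 2/16 + 2/16 + 2/16 + 1/16 = 16/16 = 1.

1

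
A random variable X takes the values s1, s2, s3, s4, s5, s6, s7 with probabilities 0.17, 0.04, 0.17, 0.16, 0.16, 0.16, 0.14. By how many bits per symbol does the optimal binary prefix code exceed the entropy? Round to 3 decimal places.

0.109 bits

Entropy H = −Σ p log₂ p ≈ 2.7211 bits.
Huffman merges: 1/25+7/50→9/50; 4/25+4/25→8/25; 4/25+17/100→33/100; 17/100+9/50→7/20; 8/25+33/100→13/20; 7/20+13/20→1. L = 283/100 ≈ 2.8300.
L − H = 2.8300 − 2.7211 = 0.109 bits.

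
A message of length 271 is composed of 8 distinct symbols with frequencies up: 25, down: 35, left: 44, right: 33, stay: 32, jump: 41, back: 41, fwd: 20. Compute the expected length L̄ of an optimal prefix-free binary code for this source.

Probabilities are the counts divided by 271.
Repeatedly combine the two least-probable nodes; the expected code length is the sum of the merged weights.
merge 20/271 + 25/271 → 45/271
merge 32/271 + 33/271 → 65/271
merge 35/271 + 41/271 → 76/271
merge 41/271 + 44/271 → 85/271
merge 45/271 + 65/271 → 110/271
merge 76/271 + 85/271 → 161/271
merge 110/271 + 161/271 → 1
L = 45/271 + 65/271 + 76/271 + 85/271 + 110/271 + 161/271 + 1 = 3 bits/symbol.

3 bits/symbol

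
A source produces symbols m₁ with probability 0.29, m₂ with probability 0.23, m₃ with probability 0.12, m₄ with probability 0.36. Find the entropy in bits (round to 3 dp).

H = −Σ pᵢ log₂ pᵢ.
−0.29·log₂(0.29) = 0.5179
−0.23·log₂(0.23) = 0.4877
−0.12·log₂(0.12) = 0.3671
−0.36·log₂(0.36) = 0.5306
Sum ≈ 1.9033 → 1.903 bits.

1.903 bits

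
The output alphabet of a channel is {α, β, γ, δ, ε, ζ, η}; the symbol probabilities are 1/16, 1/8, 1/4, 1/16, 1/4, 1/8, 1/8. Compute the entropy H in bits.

Each probability is a power of 1/2, so log₂(1/p) is an integer.
H = Σ p·log₂(1/p) = 1/16·4 + 1/8·3 + 1/4·2 + 1/16·4 + 1/4·2 + 1/8·3 + 1/8·3 = 2.625 bits.

2.625 bits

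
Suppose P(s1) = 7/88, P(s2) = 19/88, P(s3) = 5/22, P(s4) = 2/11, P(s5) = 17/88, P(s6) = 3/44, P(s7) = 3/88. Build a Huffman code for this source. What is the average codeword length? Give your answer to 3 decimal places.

2.648 bits/symbol

Repeatedly combine the two least-probable nodes; the expected code length is the sum of the merged weights.
merge 3/88 + 3/44 → 9/88
merge 7/88 + 9/88 → 2/11
merge 2/11 + 2/11 → 4/11
merge 17/88 + 19/88 → 9/22
merge 5/22 + 4/11 → 13/22
merge 9/22 + 13/22 → 1
L = 9/88 + 2/11 + 4/11 + 9/22 + 13/22 + 1 = 233/88 ≈ 2.648 bits/symbol.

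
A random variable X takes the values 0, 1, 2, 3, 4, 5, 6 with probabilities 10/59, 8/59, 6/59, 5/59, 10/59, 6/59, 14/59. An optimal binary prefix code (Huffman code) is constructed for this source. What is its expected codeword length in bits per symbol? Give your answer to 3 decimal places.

Repeatedly combine the two least-probable nodes; the expected code length is the sum of the merged weights.
merge 5/59 + 6/59 → 11/59
merge 6/59 + 8/59 → 14/59
merge 10/59 + 10/59 → 20/59
merge 11/59 + 14/59 → 25/59
merge 14/59 + 20/59 → 34/59
merge 25/59 + 34/59 → 1
L = 11/59 + 14/59 + 20/59 + 25/59 + 34/59 + 1 = 163/59 ≈ 2.763 bits/symbol.

2.763 bits/symbol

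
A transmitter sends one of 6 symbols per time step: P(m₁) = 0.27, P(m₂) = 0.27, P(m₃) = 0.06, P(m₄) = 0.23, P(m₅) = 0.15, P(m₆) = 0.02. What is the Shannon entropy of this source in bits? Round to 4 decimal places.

2.2747 bits

H = −Σ pᵢ log₂ pᵢ.
−0.27·log₂(0.27) = 0.5100
−0.27·log₂(0.27) = 0.5100
−0.06·log₂(0.06) = 0.2435
−0.23·log₂(0.23) = 0.4877
−0.15·log₂(0.15) = 0.4105
−0.02·log₂(0.02) = 0.1129
Sum ≈ 2.2747 → 2.2747 bits.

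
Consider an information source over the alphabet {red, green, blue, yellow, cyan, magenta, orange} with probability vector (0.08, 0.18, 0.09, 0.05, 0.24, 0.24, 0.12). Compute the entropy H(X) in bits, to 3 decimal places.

2.621 bits

H = −Σ pᵢ log₂ pᵢ.
−0.08·log₂(0.08) = 0.2915
−0.18·log₂(0.18) = 0.4453
−0.09·log₂(0.09) = 0.3127
−0.05·log₂(0.05) = 0.2161
−0.24·log₂(0.24) = 0.4941
−0.24·log₂(0.24) = 0.4941
−0.12·log₂(0.12) = 0.3671
Sum ≈ 2.6209 → 2.621 bits.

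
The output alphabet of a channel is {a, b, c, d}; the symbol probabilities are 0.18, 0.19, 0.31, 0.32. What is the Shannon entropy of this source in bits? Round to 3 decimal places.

H = −Σ pᵢ log₂ pᵢ.
−0.18·log₂(0.18) = 0.4453
−0.19·log₂(0.19) = 0.4552
−0.31·log₂(0.31) = 0.5238
−0.32·log₂(0.32) = 0.5260
Sum ≈ 1.9504 → 1.950 bits.

1.950 bits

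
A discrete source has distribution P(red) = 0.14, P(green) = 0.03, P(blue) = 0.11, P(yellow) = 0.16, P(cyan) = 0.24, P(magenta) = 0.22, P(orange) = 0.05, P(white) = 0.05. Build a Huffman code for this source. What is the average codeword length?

Repeatedly combine the two least-probable nodes; the expected code length is the sum of the merged weights.
merge 3/100 + 1/20 → 2/25
merge 1/20 + 2/25 → 13/100
merge 11/100 + 13/100 → 6/25
merge 7/50 + 4/25 → 3/10
merge 11/50 + 6/25 → 23/50
merge 6/25 + 3/10 → 27/50
merge 23/50 + 27/50 → 1
L = 2/25 + 13/100 + 6/25 + 3/10 + 23/50 + 27/50 + 1 = 11/4 = 2.75 bits/symbol.

2.75 bits/symbol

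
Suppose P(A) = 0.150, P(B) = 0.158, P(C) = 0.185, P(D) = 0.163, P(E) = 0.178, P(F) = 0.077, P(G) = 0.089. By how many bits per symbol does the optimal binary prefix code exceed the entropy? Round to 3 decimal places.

Entropy H = −Σ p log₂ p ≈ 2.7468 bits.
Huffman merges: 77/1000+89/1000→83/500; 3/20+79/500→77/250; 163/1000+83/500→329/1000; 89/500+37/200→363/1000; 77/250+329/1000→637/1000; 363/1000+637/1000→1. L = 2803/1000 ≈ 2.8030.
L − H = 2.8030 − 2.7468 = 0.056 bits.

0.056 bits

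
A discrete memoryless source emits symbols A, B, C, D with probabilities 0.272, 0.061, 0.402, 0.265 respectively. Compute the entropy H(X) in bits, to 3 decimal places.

H = −Σ pᵢ log₂ pᵢ.
−0.272·log₂(0.272) = 0.5109
−0.061·log₂(0.061) = 0.2461
−0.402·log₂(0.402) = 0.5285
−0.265·log₂(0.265) = 0.5077
Sum ≈ 1.7933 → 1.793 bits.

1.793 bits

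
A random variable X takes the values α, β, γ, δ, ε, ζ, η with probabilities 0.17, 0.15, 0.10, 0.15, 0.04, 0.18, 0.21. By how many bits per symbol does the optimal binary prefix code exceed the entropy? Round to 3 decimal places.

0.058 bits

Entropy H = −Σ p log₂ p ≈ 2.6918 bits.
Huffman merges: 1/25+1/10→7/50; 7/50+3/20→29/100; 3/20+17/100→8/25; 9/50+21/100→39/100; 29/100+8/25→61/100; 39/100+61/100→1. L = 11/4 ≈ 2.7500.
L − H = 2.7500 − 2.6918 = 0.058 bits.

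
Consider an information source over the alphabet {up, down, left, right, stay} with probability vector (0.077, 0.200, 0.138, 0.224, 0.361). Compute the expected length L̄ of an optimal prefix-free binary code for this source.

2.215 bits/symbol

Repeatedly combine the two least-probable nodes; the expected code length is the sum of the merged weights.
merge 77/1000 + 69/500 → 43/200
merge 1/5 + 43/200 → 83/200
merge 28/125 + 361/1000 → 117/200
merge 83/200 + 117/200 → 1
L = 43/200 + 83/200 + 117/200 + 1 = 443/200 = 2.215 bits/symbol.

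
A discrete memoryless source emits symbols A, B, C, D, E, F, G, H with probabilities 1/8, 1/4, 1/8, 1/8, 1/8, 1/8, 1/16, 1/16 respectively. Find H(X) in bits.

2.875 bits

Each probability is a power of 1/2, so log₂(1/p) is an integer.
H = Σ p·log₂(1/p) = 1/8·3 + 1/4·2 + 1/8·3 + 1/8·3 + 1/8·3 + 1/8·3 + 1/16·4 + 1/16·4 = 2.875 bits.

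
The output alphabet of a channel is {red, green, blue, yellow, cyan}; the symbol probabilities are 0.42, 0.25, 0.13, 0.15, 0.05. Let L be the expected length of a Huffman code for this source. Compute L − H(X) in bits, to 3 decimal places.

Entropy H = −Σ p log₂ p ≈ 2.0349 bits.
Huffman merges: 1/20+13/100→9/50; 3/20+9/50→33/100; 1/4+33/100→29/50; 21/50+29/50→1. L = 209/100 ≈ 2.0900.
L − H = 2.0900 − 2.0349 = 0.055 bits.

0.055 bits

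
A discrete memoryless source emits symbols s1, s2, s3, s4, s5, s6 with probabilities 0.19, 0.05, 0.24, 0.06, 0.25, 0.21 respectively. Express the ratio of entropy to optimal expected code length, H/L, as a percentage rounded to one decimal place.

Entropy H = −Σ p log₂ p ≈ 2.3818 bits.
Huffman merges: 1/20+3/50→11/100; 11/100+19/100→3/10; 21/100+6/25→9/20; 1/4+3/10→11/20; 9/20+11/20→1. L = 241/100 ≈ 2.4100.
Efficiency = H/L = 2.3818/2.4100 = 98.8%.

98.8%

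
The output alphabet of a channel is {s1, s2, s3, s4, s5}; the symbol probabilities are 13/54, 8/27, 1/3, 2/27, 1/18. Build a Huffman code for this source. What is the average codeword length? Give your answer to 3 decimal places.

Repeatedly combine the two least-probable nodes; the expected code length is the sum of the merged weights.
merge 1/18 + 2/27 → 7/54
merge 7/54 + 13/54 → 10/27
merge 8/27 + 1/3 → 17/27
merge 10/27 + 17/27 → 1
L = 7/54 + 10/27 + 17/27 + 1 = 115/54 ≈ 2.130 bits/symbol.

2.130 bits/symbol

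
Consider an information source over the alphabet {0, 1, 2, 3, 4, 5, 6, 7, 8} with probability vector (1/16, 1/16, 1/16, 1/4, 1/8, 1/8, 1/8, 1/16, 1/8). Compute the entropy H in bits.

Each probability is a power of 1/2, so log₂(1/p) is an integer.
H = Σ p·log₂(1/p) = 1/16·4 + 1/16·4 + 1/16·4 + 1/4·2 + 1/8·3 + 1/8·3 + 1/8·3 + 1/16·4 + 1/8·3 = 3 bits.

3 bits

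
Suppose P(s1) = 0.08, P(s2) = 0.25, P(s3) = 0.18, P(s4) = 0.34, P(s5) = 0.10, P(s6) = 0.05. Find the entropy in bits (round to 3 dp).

H = −Σ pᵢ log₂ pᵢ.
−0.08·log₂(0.08) = 0.2915
−0.25·log₂(0.25) = 0.5000
−0.18·log₂(0.18) = 0.4453
−0.34·log₂(0.34) = 0.5292
−0.10·log₂(0.10) = 0.3322
−0.05·log₂(0.05) = 0.2161
Sum ≈ 2.3143 → 2.314 bits.

2.314 bits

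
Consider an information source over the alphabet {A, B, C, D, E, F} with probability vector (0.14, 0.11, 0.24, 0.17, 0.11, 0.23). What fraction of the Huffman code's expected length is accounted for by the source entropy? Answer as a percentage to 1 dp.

Entropy H = −Σ p log₂ p ≈ 2.5141 bits.
Huffman merges: 11/100+11/100→11/50; 7/50+17/100→31/100; 11/50+23/100→9/20; 6/25+31/100→11/20; 9/20+11/20→1. L = 253/100 ≈ 2.5300.
Efficiency = H/L = 2.5141/2.5300 = 99.4%.

99.4%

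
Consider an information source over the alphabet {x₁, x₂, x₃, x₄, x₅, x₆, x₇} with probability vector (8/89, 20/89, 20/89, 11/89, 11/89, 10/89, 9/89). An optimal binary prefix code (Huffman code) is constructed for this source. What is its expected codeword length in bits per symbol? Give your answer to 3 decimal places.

2.742 bits/symbol

Repeatedly combine the two least-probable nodes; the expected code length is the sum of the merged weights.
merge 8/89 + 9/89 → 17/89
merge 10/89 + 11/89 → 21/89
merge 11/89 + 17/89 → 28/89
merge 20/89 + 20/89 → 40/89
merge 21/89 + 28/89 → 49/89
merge 40/89 + 49/89 → 1
L = 17/89 + 21/89 + 28/89 + 40/89 + 49/89 + 1 = 244/89 ≈ 2.742 bits/symbol.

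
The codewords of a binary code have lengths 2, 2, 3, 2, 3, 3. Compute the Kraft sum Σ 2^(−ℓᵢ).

With common denominator 2^3 = 8: Σ 2^(−ℓᵢ) = 2/8 + 2/8 + 1/8 + 2/8 + 1/8 + 1/8 = 9/8 = 1.125.

1.125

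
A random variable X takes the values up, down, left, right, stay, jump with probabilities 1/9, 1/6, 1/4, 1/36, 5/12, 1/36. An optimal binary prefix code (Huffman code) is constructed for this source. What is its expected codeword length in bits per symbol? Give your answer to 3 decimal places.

Repeatedly combine the two least-probable nodes; the expected code length is the sum of the merged weights.
merge 1/36 + 1/36 → 1/18
merge 1/18 + 1/9 → 1/6
merge 1/6 + 1/6 → 1/3
merge 1/4 + 1/3 → 7/12
merge 5/12 + 7/12 → 1
L = 1/18 + 1/6 + 1/3 + 7/12 + 1 = 77/36 ≈ 2.139 bits/symbol.

2.139 bits/symbol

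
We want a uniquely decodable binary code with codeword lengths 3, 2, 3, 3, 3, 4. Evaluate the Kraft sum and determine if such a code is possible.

0.8125; yes

With common denominator 2^4 = 16: Σ 2^(−ℓᵢ) = 2/16 + 4/16 + 2/16 + 2/16 + 2/16 + 1/16 = 13/16 = 0.8125.
Kraft's inequality requires Σ ≤ 1; here Σ = 0.8125 ≤ 1, so such a prefix code exists.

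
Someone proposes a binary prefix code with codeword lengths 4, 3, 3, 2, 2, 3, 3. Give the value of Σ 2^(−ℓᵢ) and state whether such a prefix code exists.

With common denominator 2^4 = 16: Σ 2^(−ℓᵢ) = 1/16 + 2/16 + 2/16 + 4/16 + 4/16 + 2/16 + 2/16 = 17/16 = 1.0625.
Kraft's inequality requires Σ ≤ 1; here Σ = 1.0625 > 1, so no such prefix code exists.

1.0625; no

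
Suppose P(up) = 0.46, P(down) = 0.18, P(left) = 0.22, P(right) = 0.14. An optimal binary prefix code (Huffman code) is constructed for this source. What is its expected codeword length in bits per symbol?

Repeatedly combine the two least-probable nodes; the expected code length is the sum of the merged weights.
merge 7/50 + 9/50 → 8/25
merge 11/50 + 8/25 → 27/50
merge 23/50 + 27/50 → 1
L = 8/25 + 27/50 + 1 = 93/50 = 1.86 bits/symbol.

1.86 bits/symbol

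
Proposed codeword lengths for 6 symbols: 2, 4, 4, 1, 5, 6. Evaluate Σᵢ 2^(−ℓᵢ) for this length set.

0.921875

With common denominator 2^6 = 64: Σ 2^(−ℓᵢ) = 16/64 + 4/64 + 4/64 + 32/64 + 2/64 + 1/64 = 59/64 = 0.921875.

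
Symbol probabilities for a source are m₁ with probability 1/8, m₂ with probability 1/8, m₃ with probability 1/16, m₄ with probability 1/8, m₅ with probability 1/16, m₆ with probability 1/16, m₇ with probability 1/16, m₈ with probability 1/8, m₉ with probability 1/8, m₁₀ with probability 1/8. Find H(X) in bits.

Each probability is a power of 1/2, so log₂(1/p) is an integer.
H = Σ p·log₂(1/p) = 1/8·3 + 1/8·3 + 1/16·4 + 1/8·3 + 1/16·4 + 1/16·4 + 1/16·4 + 1/8·3 + 1/8·3 + 1/8·3 = 3.25 bits.

3.25 bits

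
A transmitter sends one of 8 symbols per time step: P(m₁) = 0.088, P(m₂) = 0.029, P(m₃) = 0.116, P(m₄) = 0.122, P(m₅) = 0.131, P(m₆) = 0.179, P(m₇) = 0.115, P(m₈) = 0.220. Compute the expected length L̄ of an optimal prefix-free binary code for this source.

Repeatedly combine the two least-probable nodes; the expected code length is the sum of the merged weights.
merge 29/1000 + 11/125 → 117/1000
merge 23/200 + 29/250 → 231/1000
merge 117/1000 + 61/500 → 239/1000
merge 131/1000 + 179/1000 → 31/100
merge 11/50 + 231/1000 → 451/1000
merge 239/1000 + 31/100 → 549/1000
merge 451/1000 + 549/1000 → 1
L = 117/1000 + 231/1000 + 239/1000 + 31/100 + 451/1000 + 549/1000 + 1 = 2897/1000 = 2.897 bits/symbol.

2.897 bits/symbol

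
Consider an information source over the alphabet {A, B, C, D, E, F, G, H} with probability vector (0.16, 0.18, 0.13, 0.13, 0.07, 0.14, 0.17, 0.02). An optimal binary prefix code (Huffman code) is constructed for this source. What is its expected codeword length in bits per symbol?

2.91 bits/symbol

Repeatedly combine the two least-probable nodes; the expected code length is the sum of the merged weights.
merge 1/50 + 7/100 → 9/100
merge 9/100 + 13/100 → 11/50
merge 13/100 + 7/50 → 27/100
merge 4/25 + 17/100 → 33/100
merge 9/50 + 11/50 → 2/5
merge 27/100 + 33/100 → 3/5
merge 2/5 + 3/5 → 1
L = 9/100 + 11/50 + 27/100 + 33/100 + 2/5 + 3/5 + 1 = 291/100 = 2.91 bits/symbol.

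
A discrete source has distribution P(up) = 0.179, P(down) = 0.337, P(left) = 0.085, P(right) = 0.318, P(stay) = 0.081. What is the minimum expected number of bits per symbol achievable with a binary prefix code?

Repeatedly combine the two least-probable nodes; the expected code length is the sum of the merged weights.
merge 81/1000 + 17/200 → 83/500
merge 83/500 + 179/1000 → 69/200
merge 159/500 + 337/1000 → 131/200
merge 69/200 + 131/200 → 1
L = 83/500 + 69/200 + 131/200 + 1 = 1083/500 = 2.166 bits/symbol.

2.166 bits/symbol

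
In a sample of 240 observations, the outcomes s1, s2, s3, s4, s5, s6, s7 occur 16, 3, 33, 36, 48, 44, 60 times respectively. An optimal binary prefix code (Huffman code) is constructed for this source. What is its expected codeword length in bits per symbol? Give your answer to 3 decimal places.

Probabilities are the counts divided by 240.
Repeatedly combine the two least-probable nodes; the expected code length is the sum of the merged weights.
merge 1/80 + 1/15 → 19/240
merge 19/240 + 11/80 → 13/60
merge 3/20 + 11/60 → 1/3
merge 1/5 + 13/60 → 5/12
merge 1/4 + 1/3 → 7/12
merge 5/12 + 7/12 → 1
L = 19/240 + 13/60 + 1/3 + 5/12 + 7/12 + 1 = 631/240 ≈ 2.629 bits/symbol.

2.629 bits/symbol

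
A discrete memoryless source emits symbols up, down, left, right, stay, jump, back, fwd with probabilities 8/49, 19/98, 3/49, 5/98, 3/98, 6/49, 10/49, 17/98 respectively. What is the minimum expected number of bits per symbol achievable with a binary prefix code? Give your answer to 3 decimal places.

2.827 bits/symbol

Repeatedly combine the two least-probable nodes; the expected code length is the sum of the merged weights.
merge 3/98 + 5/98 → 4/49
merge 3/49 + 4/49 → 1/7
merge 6/49 + 1/7 → 13/49
merge 8/49 + 17/98 → 33/98
merge 19/98 + 10/49 → 39/98
merge 13/49 + 33/98 → 59/98
merge 39/98 + 59/98 → 1
L = 4/49 + 1/7 + 13/49 + 33/98 + 39/98 + 59/98 + 1 = 277/98 ≈ 2.827 bits/symbol.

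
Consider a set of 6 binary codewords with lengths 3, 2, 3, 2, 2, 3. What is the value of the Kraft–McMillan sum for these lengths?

With common denominator 2^3 = 8: Σ 2^(−ℓᵢ) = 1/8 + 2/8 + 1/8 + 2/8 + 2/8 + 1/8 = 9/8 = 1.125.

1.125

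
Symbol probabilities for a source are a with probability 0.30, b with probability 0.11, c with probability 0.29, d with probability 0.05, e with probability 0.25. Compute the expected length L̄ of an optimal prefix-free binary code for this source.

Repeatedly combine the two least-probable nodes; the expected code length is the sum of the merged weights.
merge 1/20 + 11/100 → 4/25
merge 4/25 + 1/4 → 41/100
merge 29/100 + 3/10 → 59/100
merge 41/100 + 59/100 → 1
L = 4/25 + 41/100 + 59/100 + 1 = 54/25 = 2.16 bits/symbol.

2.16 bits/symbol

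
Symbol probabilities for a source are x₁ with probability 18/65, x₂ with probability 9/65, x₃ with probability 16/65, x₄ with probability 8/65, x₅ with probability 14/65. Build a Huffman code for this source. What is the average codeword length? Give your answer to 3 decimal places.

2.262 bits/symbol

Repeatedly combine the two least-probable nodes; the expected code length is the sum of the merged weights.
merge 8/65 + 9/65 → 17/65
merge 14/65 + 16/65 → 6/13
merge 17/65 + 18/65 → 7/13
merge 6/13 + 7/13 → 1
L = 17/65 + 6/13 + 7/13 + 1 = 147/65 ≈ 2.262 bits/symbol.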